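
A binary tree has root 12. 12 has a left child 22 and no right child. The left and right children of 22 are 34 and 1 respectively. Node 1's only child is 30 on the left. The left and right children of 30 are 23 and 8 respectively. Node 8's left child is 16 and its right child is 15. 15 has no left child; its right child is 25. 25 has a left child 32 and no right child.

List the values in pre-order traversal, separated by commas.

12, 22, 34, 1, 30, 23, 8, 16, 15, 25, 32

Pre-order visits the node, then its left subtree, then its right subtree.
Visit 12.
At 12: go left to 22.
  Visit 22.
  At 22: go left to 34.
    34 is a leaf — visit 34.
  At 22: go right to 1.
    Visit 1.
    At 1: go left to 30.
      Visit 30.
      At 30: go left to 23.
        23 is a leaf — visit 23.
      At 30: go right to 8.
        Visit 8.
        At 8: go left to 16.
          16 is a leaf — visit 16.
        At 8: go right to 15.
          Visit 15.
          At 15: no left child.
          At 15: go right to 25.
            Visit 25.
            At 25: go left to 32.
              32 is a leaf — visit 32.
            At 25: no right child.
    At 1: no right child.
At 12: no right child.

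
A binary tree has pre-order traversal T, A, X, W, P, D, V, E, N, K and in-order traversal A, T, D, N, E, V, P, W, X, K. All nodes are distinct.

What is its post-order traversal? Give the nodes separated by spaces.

The first element of pre-order is the root; it splits in-order into left and right subtrees.
Root T: left subtree has 1 node {A}, right has 8 {D, N, E, V, P, W, X, K}.
  Root X: left subtree has 6 nodes {D, N, E, V, P, W}, right has 1 {K}.
    Root W: left subtree has 5 nodes {D, N, E, V, P}, right has 0 { }.
      Root P: left subtree has 4 nodes {D, N, E, V}, right has 0 { }.
        Root D: left subtree has 0 nodes { }, right has 3 {N, E, V}.
          Root V: left subtree has 2 nodes {N, E}, right has 0 { }.
            Root E: left subtree has 1 node {N}, right has 0 { }.

A N E V D P W K X T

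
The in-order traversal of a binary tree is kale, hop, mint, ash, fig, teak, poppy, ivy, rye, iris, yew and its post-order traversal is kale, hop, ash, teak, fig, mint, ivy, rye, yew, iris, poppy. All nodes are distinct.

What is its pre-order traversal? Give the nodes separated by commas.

poppy, mint, hop, kale, fig, ash, teak, iris, rye, ivy, yew

The last element of post-order is the root; it splits in-order into left and right subtrees.
Root poppy: left subtree has 6 nodes {kale, hop, mint, ash, fig, teak}, right has 4 {ivy, rye, iris, yew}.
  Root mint: left subtree has 2 nodes {kale, hop}, right has 3 {ash, fig, teak}.
    Root hop: left subtree has 1 node {kale}, right has 0 { }.
    Root fig: left subtree has 1 node {ash}, right has 1 {teak}.
  Root iris: left subtree has 2 nodes {ivy, rye}, right has 1 {yew}.
    Root rye: left subtree has 1 node {ivy}, right has 0 { }.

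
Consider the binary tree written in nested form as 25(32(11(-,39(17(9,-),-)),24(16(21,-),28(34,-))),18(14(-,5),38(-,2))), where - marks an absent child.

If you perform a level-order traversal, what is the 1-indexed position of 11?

4

Level-order visits nodes level by level from the root, left to right within each level.
Level 0: 25
Level 1: 32, 18
Level 2: 11, 24, 14, 38
Level 3: 39, 16, 28, 5, 2
Level 4: 17, 21, 34
Level 5: 9
Full level-order sequence: 25, 32, 18, 11, 24, 14, 38, 39, 16, 28, 5, 2, 17, 21, 34, 9.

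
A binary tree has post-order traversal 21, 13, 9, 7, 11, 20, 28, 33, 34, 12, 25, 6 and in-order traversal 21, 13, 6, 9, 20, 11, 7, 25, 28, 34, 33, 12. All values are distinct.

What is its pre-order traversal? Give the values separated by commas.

6, 13, 21, 25, 20, 9, 11, 7, 12, 34, 28, 33

The last element of post-order is the root; it splits in-order into left and right subtrees.
Root 6: left subtree has 2 nodes {21, 13}, right has 9 {9, 20, 11, 7, 25, 28, 34, 33, 12}.
  Root 13: left subtree has 1 node {21}, right has 0 { }.
  Root 25: left subtree has 4 nodes {9, 20, 11, 7}, right has 4 {28, 34, 33, 12}.
    Root 20: left subtree has 1 node {9}, right has 2 {11, 7}.
      Root 11: left subtree has 0 nodes { }, right has 1 {7}.
    Root 12: left subtree has 3 nodes {28, 34, 33}, right has 0 { }.
      Root 34: left subtree has 1 node {28}, right has 1 {33}.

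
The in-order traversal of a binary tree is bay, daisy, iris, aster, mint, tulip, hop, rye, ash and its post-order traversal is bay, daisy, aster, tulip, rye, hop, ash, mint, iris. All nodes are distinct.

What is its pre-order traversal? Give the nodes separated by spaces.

iris daisy bay mint aster ash hop tulip rye

The last element of post-order is the root; it splits in-order into left and right subtrees.
Root iris: left subtree has 2 nodes {bay, daisy}, right has 6 {aster, mint, tulip, hop, rye, ash}.
  Root daisy: left subtree has 1 node {bay}, right has 0 { }.
  Root mint: left subtree has 1 node {aster}, right has 4 {tulip, hop, rye, ash}.
    Root ash: left subtree has 3 nodes {tulip, hop, rye}, right has 0 { }.
      Root hop: left subtree has 1 node {tulip}, right has 1 {rye}.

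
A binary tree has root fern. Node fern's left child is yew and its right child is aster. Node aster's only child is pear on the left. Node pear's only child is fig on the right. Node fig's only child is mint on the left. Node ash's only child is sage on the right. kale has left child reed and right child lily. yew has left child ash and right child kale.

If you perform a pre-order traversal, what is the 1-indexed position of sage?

4

Pre-order visits the node, then its left subtree, then its right subtree.
Visit fern.
At fern: go left to yew.
  Visit yew.
  At yew: go left to ash.
    Visit ash.
    At ash: no left child.
    At ash: go right to sage.
      sage is a leaf — visit sage.
  At yew: go right to kale.
    Visit kale.
    At kale: go left to reed.
      reed is a leaf — visit reed.
    At kale: go right to lily.
      lily is a leaf — visit lily.
At fern: go right to aster.
  Visit aster.
  At aster: go left to pear.
    Visit pear.
    At pear: no left child.
    At pear: go right to fig.
      Visit fig.
      At fig: go left to mint.
        mint is a leaf — visit mint.
      At fig: no right child.
  At aster: no right child.
Full pre-order sequence: fern, yew, ash, sage, kale, reed, lily, aster, pear, fig, mint.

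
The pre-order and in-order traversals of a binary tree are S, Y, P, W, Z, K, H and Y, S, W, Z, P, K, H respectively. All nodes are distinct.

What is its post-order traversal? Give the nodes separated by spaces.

The first element of pre-order is the root; it splits in-order into left and right subtrees.
Root S: left subtree has 1 node {Y}, right has 5 {W, Z, P, K, H}.
  Root P: left subtree has 2 nodes {W, Z}, right has 2 {K, H}.
    Root W: left subtree has 0 nodes { }, right has 1 {Z}.
    Root K: left subtree has 0 nodes { }, right has 1 {H}.

Y Z W H K P S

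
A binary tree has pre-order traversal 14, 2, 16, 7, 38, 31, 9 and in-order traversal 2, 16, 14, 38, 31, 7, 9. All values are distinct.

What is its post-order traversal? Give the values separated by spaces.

The first element of pre-order is the root; it splits in-order into left and right subtrees.
Root 14: left subtree has 2 nodes {2, 16}, right has 4 {38, 31, 7, 9}.
  Root 2: left subtree has 0 nodes { }, right has 1 {16}.
  Root 7: left subtree has 2 nodes {38, 31}, right has 1 {9}.
    Root 38: left subtree has 0 nodes { }, right has 1 {31}.

16 2 31 38 9 7 14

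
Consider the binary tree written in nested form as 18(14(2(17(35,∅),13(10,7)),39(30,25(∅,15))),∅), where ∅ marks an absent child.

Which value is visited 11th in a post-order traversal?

14

Post-order visits the left subtree, then the right subtree, then the node.
At 18: go left to 14.
  At 14: go left to 2.
    At 2: go left to 17.
      At 17: go left to 35.
        35 is a leaf — visit 35.
      At 17: no right child.
      Visit 17.
    At 2: go right to 13.
      At 13: go left to 10.
        10 is a leaf — visit 10.
      At 13: go right to 7.
        7 is a leaf — visit 7.
      Visit 13.
    Visit 2.
  At 14: go right to 39.
    At 39: go left to 30.
      30 is a leaf — visit 30.
    At 39: go right to 25.
      At 25: no left child.
      At 25: go right to 15.
        15 is a leaf — visit 15.
      Visit 25.
    Visit 39.
  Visit 14.
At 18: no right child.
Visit 18.
Full post-order sequence: 35, 17, 10, 7, 13, 2, 30, 15, 25, 39, 14, 18.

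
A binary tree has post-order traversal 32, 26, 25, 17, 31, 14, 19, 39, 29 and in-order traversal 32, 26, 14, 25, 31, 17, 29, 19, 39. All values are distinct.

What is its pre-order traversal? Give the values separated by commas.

29, 14, 26, 32, 31, 25, 17, 39, 19

The last element of post-order is the root; it splits in-order into left and right subtrees.
Root 29: left subtree has 6 nodes {32, 26, 14, 25, 31, 17}, right has 2 {19, 39}.
  Root 14: left subtree has 2 nodes {32, 26}, right has 3 {25, 31, 17}.
    Root 26: left subtree has 1 node {32}, right has 0 { }.
    Root 31: left subtree has 1 node {25}, right has 1 {17}.
  Root 39: left subtree has 1 node {19}, right has 0 { }.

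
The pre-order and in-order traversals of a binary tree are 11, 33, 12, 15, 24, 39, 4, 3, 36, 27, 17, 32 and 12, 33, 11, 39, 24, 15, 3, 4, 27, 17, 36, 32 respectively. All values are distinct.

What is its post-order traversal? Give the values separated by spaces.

The first element of pre-order is the root; it splits in-order into left and right subtrees.
Root 11: left subtree has 2 nodes {12, 33}, right has 9 {39, 24, 15, 3, 4, 27, 17, 36, 32}.
  Root 33: left subtree has 1 node {12}, right has 0 { }.
  Root 15: left subtree has 2 nodes {39, 24}, right has 6 {3, 4, 27, 17, 36, 32}.
    Root 24: left subtree has 1 node {39}, right has 0 { }.
    Root 4: left subtree has 1 node {3}, right has 4 {27, 17, 36, 32}.
      Root 36: left subtree has 2 nodes {27, 17}, right has 1 {32}.
        Root 27: left subtree has 0 nodes { }, right has 1 {17}.

12 33 39 24 3 17 27 32 36 4 15 11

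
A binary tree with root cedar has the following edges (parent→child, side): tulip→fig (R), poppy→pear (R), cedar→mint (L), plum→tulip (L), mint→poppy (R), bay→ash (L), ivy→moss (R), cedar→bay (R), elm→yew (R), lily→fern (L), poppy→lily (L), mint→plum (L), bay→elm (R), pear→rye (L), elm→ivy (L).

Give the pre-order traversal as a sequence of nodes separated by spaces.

Pre-order visits the node, then its left subtree, then its right subtree.
Visit cedar.
At cedar: go left to mint.
  Visit mint.
  At mint: go left to plum.
    Visit plum.
    At plum: go left to tulip.
      Visit tulip.
      At tulip: no left child.
      At tulip: go right to fig.
        fig is a leaf — visit fig.
    At plum: no right child.
  At mint: go right to poppy.
    Visit poppy.
    At poppy: go left to lily.
      Visit lily.
      At lily: go left to fern.
        fern is a leaf — visit fern.
      At lily: no right child.
    At poppy: go right to pear.
      Visit pear.
      At pear: go left to rye.
        rye is a leaf — visit rye.
      At pear: no right child.
At cedar: go right to bay.
  Visit bay.
  At bay: go left to ash.
    ash is a leaf — visit ash.
  At bay: go right to elm.
    Visit elm.
    At elm: go left to ivy.
      Visit ivy.
      At ivy: no left child.
      At ivy: go right to moss.
        moss is a leaf — visit moss.
    At elm: go right to yew.
      yew is a leaf — visit yew.

cedar mint plum tulip fig poppy lily fern pear rye bay ash elm ivy moss yew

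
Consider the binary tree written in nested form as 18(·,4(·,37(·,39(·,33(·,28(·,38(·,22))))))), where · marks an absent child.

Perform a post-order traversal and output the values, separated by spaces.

22 38 28 33 39 37 4 18

Post-order visits the left subtree, then the right subtree, then the node.
At 18: no left child.
At 18: go right to 4.
  At 4: no left child.
  At 4: go right to 37.
    At 37: no left child.
    At 37: go right to 39.
      At 39: no left child.
      At 39: go right to 33.
        At 33: no left child.
        At 33: go right to 28.
          At 28: no left child.
          At 28: go right to 38.
            At 38: no left child.
            At 38: go right to 22.
              22 is a leaf — visit 22.
            Visit 38.
          Visit 28.
        Visit 33.
      Visit 39.
    Visit 37.
  Visit 4.
Visit 18.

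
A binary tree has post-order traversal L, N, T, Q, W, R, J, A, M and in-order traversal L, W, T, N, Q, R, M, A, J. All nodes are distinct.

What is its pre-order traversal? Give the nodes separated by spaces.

M R W L Q T N A J

The last element of post-order is the root; it splits in-order into left and right subtrees.
Root M: left subtree has 6 nodes {L, W, T, N, Q, R}, right has 2 {A, J}.
  Root R: left subtree has 5 nodes {L, W, T, N, Q}, right has 0 { }.
    Root W: left subtree has 1 node {L}, right has 3 {T, N, Q}.
      Root Q: left subtree has 2 nodes {T, N}, right has 0 { }.
        Root T: left subtree has 0 nodes { }, right has 1 {N}.
  Root A: left subtree has 0 nodes { }, right has 1 {J}.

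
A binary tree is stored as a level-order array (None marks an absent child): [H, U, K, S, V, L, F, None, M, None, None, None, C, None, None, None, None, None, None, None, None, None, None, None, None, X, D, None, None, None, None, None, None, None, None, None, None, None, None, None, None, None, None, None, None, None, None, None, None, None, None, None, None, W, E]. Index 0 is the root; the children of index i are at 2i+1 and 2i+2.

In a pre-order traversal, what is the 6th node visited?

Pre-order visits the node, then its left subtree, then its right subtree.
Visit H.
At H: go left to U.
  Visit U.
  At U: go left to S.
    Visit S.
    At S: no left child.
    At S: go right to M.
      M is a leaf — visit M.
  At U: go right to V.
    V is a leaf — visit V.
At H: go right to K.
  Visit K.
  At K: go left to L.
    Visit L.
    At L: no left child.
    At L: go right to C.
      Visit C.
      At C: go left to X.
        X is a leaf — visit X.
      At C: go right to D.
        Visit D.
        At D: go left to W.
          W is a leaf — visit W.
        At D: go right to E.
          E is a leaf — visit E.
  At K: go right to F.
    F is a leaf — visit F.
Full pre-order sequence: H, U, S, M, V, K, L, C, X, D, W, E, F.

K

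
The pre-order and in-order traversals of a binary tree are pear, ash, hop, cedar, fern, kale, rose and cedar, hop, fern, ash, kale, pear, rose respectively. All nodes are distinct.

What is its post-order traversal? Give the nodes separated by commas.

The first element of pre-order is the root; it splits in-order into left and right subtrees.
Root pear: left subtree has 5 nodes {cedar, hop, fern, ash, kale}, right has 1 {rose}.
  Root ash: left subtree has 3 nodes {cedar, hop, fern}, right has 1 {kale}.
    Root hop: left subtree has 1 node {cedar}, right has 1 {fern}.

cedar, fern, hop, kale, ash, rose, pear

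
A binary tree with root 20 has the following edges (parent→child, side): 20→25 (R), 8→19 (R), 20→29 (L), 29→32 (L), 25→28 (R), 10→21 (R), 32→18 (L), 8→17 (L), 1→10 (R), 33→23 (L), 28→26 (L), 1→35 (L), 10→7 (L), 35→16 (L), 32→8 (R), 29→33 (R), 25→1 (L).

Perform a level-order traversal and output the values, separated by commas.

20, 29, 25, 32, 33, 1, 28, 18, 8, 23, 35, 10, 26, 17, 19, 16, 7, 21

Level-order visits nodes level by level from the root, left to right within each level.
Level 0: 20
Level 1: 29, 25
Level 2: 32, 33, 1, 28
Level 3: 18, 8, 23, 35, 10, 26
Level 4: 17, 19, 16, 7, 21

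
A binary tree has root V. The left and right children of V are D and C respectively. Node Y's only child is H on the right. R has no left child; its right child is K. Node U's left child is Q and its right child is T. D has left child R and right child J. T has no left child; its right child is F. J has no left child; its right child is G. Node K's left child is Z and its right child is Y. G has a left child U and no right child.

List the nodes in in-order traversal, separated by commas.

In-order visits the left subtree, then the node, then the right subtree.
At V: go left to D.
  At D: go left to R.
    At R: no left child.
    Visit R.
    At R: go right to K.
      At K: go left to Z.
        Z is a leaf — visit Z.
      Visit K.
      At K: go right to Y.
        At Y: no left child.
        Visit Y.
        At Y: go right to H.
          H is a leaf — visit H.
  Visit D.
  At D: go right to J.
    At J: no left child.
    Visit J.
    At J: go right to G.
      At G: go left to U.
        At U: go left to Q.
          Q is a leaf — visit Q.
        Visit U.
        At U: go right to T.
          At T: no left child.
          Visit T.
          At T: go right to F.
            F is a leaf — visit F.
      Visit G.
      At G: no right child.
Visit V.
At V: go right to C.
  C is a leaf — visit C.

R, Z, K, Y, H, D, J, Q, U, T, F, G, V, C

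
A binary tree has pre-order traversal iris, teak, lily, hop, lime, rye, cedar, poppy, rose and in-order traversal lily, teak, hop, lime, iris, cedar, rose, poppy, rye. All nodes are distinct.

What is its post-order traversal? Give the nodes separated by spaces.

The first element of pre-order is the root; it splits in-order into left and right subtrees.
Root iris: left subtree has 4 nodes {lily, teak, hop, lime}, right has 4 {cedar, rose, poppy, rye}.
  Root teak: left subtree has 1 node {lily}, right has 2 {hop, lime}.
    Root hop: left subtree has 0 nodes { }, right has 1 {lime}.
  Root rye: left subtree has 3 nodes {cedar, rose, poppy}, right has 0 { }.
    Root cedar: left subtree has 0 nodes { }, right has 2 {rose, poppy}.
      Root poppy: left subtree has 1 node {rose}, right has 0 { }.

lily lime hop teak rose poppy cedar rye iris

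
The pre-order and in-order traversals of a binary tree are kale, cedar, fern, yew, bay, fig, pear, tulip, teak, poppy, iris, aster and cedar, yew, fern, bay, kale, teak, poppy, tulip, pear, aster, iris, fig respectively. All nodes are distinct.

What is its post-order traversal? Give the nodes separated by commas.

yew, bay, fern, cedar, poppy, teak, tulip, aster, iris, pear, fig, kale

The first element of pre-order is the root; it splits in-order into left and right subtrees.
Root kale: left subtree has 4 nodes {cedar, yew, fern, bay}, right has 7 {teak, poppy, tulip, pear, aster, iris, fig}.
  Root cedar: left subtree has 0 nodes { }, right has 3 {yew, fern, bay}.
    Root fern: left subtree has 1 node {yew}, right has 1 {bay}.
  Root fig: left subtree has 6 nodes {teak, poppy, tulip, pear, aster, iris}, right has 0 { }.
    Root pear: left subtree has 3 nodes {teak, poppy, tulip}, right has 2 {aster, iris}.
      Root tulip: left subtree has 2 nodes {teak, poppy}, right has 0 { }.
        Root teak: left subtree has 0 nodes { }, right has 1 {poppy}.
      Root iris: left subtree has 1 node {aster}, right has 0 { }.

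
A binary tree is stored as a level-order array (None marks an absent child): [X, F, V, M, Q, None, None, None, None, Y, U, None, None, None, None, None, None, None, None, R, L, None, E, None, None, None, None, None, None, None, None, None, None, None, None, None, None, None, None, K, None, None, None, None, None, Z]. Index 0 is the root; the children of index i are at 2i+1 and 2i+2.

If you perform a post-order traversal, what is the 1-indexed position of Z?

6

Post-order visits the left subtree, then the right subtree, then the node.
At X: go left to F.
  At F: go left to M.
    M is a leaf — visit M.
  At F: go right to Q.
    At Q: go left to Y.
      At Y: go left to R.
        At R: go left to K.
          K is a leaf — visit K.
        At R: no right child.
        Visit R.
      At Y: go right to L.
        L is a leaf — visit L.
      Visit Y.
    At Q: go right to U.
      At U: no left child.
      At U: go right to E.
        At E: go left to Z.
          Z is a leaf — visit Z.
        At E: no right child.
        Visit E.
      Visit U.
    Visit Q.
  Visit F.
At X: go right to V.
  V is a leaf — visit V.
Visit X.
Full post-order sequence: M, K, R, L, Y, Z, E, U, Q, F, V, X.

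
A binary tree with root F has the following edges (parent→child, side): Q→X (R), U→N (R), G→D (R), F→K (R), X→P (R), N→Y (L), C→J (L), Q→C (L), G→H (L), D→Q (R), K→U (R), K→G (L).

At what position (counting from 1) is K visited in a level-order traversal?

Level-order visits nodes level by level from the root, left to right within each level.
Level 0: F
Level 1: K
Level 2: G, U
Level 3: H, D, N
Level 4: Q, Y
Level 5: C, X
Level 6: J, P
Full level-order sequence: F, K, G, U, H, D, N, Q, Y, C, X, J, P.

2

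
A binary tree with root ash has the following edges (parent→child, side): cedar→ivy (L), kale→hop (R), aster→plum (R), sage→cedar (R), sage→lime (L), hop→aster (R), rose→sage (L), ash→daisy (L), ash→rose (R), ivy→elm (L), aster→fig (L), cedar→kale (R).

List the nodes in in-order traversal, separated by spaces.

daisy ash lime sage elm ivy cedar kale hop fig aster plum rose

In-order visits the left subtree, then the node, then the right subtree.
At ash: go left to daisy.
  daisy is a leaf — visit daisy.
Visit ash.
At ash: go right to rose.
  At rose: go left to sage.
    At sage: go left to lime.
      lime is a leaf — visit lime.
    Visit sage.
    At sage: go right to cedar.
      At cedar: go left to ivy.
        At ivy: go left to elm.
          elm is a leaf — visit elm.
        Visit ivy.
        At ivy: no right child.
      Visit cedar.
      At cedar: go right to kale.
        At kale: no left child.
        Visit kale.
        At kale: go right to hop.
          At hop: no left child.
          Visit hop.
          At hop: go right to aster.
            At aster: go left to fig.
              fig is a leaf — visit fig.
            Visit aster.
            At aster: go right to plum.
              plum is a leaf — visit plum.
  Visit rose.
  At rose: no right child.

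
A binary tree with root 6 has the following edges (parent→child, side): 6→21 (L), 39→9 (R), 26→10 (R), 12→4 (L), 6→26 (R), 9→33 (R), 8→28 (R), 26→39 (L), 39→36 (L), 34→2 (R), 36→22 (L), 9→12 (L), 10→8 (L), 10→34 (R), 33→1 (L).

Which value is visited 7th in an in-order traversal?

12

In-order visits the left subtree, then the node, then the right subtree.
At 6: go left to 21.
  21 is a leaf — visit 21.
Visit 6.
At 6: go right to 26.
  At 26: go left to 39.
    At 39: go left to 36.
      At 36: go left to 22.
        22 is a leaf — visit 22.
      Visit 36.
      At 36: no right child.
    Visit 39.
    At 39: go right to 9.
      At 9: go left to 12.
        At 12: go left to 4.
          4 is a leaf — visit 4.
        Visit 12.
        At 12: no right child.
      Visit 9.
      At 9: go right to 33.
        At 33: go left to 1.
          1 is a leaf — visit 1.
        Visit 33.
        At 33: no right child.
  Visit 26.
  At 26: go right to 10.
    At 10: go left to 8.
      At 8: no left child.
      Visit 8.
      At 8: go right to 28.
        28 is a leaf — visit 28.
    Visit 10.
    At 10: go right to 34.
      At 34: no left child.
      Visit 34.
      At 34: go right to 2.
        2 is a leaf — visit 2.
Full in-order sequence: 21, 6, 22, 36, 39, 4, 12, 9, 1, 33, 26, 8, 28, 10, 34, 2.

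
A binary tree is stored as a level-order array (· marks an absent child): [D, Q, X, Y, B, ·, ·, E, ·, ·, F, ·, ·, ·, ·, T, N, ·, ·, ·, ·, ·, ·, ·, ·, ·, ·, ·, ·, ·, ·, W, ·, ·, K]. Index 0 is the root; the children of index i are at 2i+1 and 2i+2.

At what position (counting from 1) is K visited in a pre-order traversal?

8

Pre-order visits the node, then its left subtree, then its right subtree.
Visit D.
At D: go left to Q.
  Visit Q.
  At Q: go left to Y.
    Visit Y.
    At Y: go left to E.
      Visit E.
      At E: go left to T.
        Visit T.
        At T: go left to W.
          W is a leaf — visit W.
        At T: no right child.
      At E: go right to N.
        Visit N.
        At N: no left child.
        At N: go right to K.
          K is a leaf — visit K.
    At Y: no right child.
  At Q: go right to B.
    Visit B.
    At B: no left child.
    At B: go right to F.
      F is a leaf — visit F.
At D: go right to X.
  X is a leaf — visit X.
Full pre-order sequence: D, Q, Y, E, T, W, N, K, B, F, X.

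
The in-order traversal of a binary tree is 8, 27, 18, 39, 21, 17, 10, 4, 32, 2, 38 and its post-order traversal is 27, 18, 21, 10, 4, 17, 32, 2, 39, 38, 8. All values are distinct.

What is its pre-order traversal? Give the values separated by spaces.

The last element of post-order is the root; it splits in-order into left and right subtrees.
Root 8: left subtree has 0 nodes { }, right has 10 {27, 18, 39, 21, 17, 10, 4, 32, 2, 38}.
  Root 38: left subtree has 9 nodes {27, 18, 39, 21, 17, 10, 4, 32, 2}, right has 0 { }.
    Root 39: left subtree has 2 nodes {27, 18}, right has 6 {21, 17, 10, 4, 32, 2}.
      Root 18: left subtree has 1 node {27}, right has 0 { }.
      Root 2: left subtree has 5 nodes {21, 17, 10, 4, 32}, right has 0 { }.
        Root 32: left subtree has 4 nodes {21, 17, 10, 4}, right has 0 { }.
          Root 17: left subtree has 1 node {21}, right has 2 {10, 4}.
            Root 4: left subtree has 1 node {10}, right has 0 { }.

8 38 39 18 27 2 32 17 21 4 10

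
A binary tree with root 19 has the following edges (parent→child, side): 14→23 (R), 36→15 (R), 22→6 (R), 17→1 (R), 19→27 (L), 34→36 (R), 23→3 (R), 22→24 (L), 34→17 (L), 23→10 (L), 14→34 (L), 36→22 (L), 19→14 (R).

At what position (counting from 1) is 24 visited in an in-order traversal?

In-order visits the left subtree, then the node, then the right subtree.
At 19: go left to 27.
  27 is a leaf — visit 27.
Visit 19.
At 19: go right to 14.
  At 14: go left to 34.
    At 34: go left to 17.
      At 17: no left child.
      Visit 17.
      At 17: go right to 1.
        1 is a leaf — visit 1.
    Visit 34.
    At 34: go right to 36.
      At 36: go left to 22.
        At 22: go left to 24.
          24 is a leaf — visit 24.
        Visit 22.
        At 22: go right to 6.
          6 is a leaf — visit 6.
      Visit 36.
      At 36: go right to 15.
        15 is a leaf — visit 15.
  Visit 14.
  At 14: go right to 23.
    At 23: go left to 10.
      10 is a leaf — visit 10.
    Visit 23.
    At 23: go right to 3.
      3 is a leaf — visit 3.
Full in-order sequence: 27, 19, 17, 1, 34, 24, 22, 6, 36, 15, 14, 10, 23, 3.

6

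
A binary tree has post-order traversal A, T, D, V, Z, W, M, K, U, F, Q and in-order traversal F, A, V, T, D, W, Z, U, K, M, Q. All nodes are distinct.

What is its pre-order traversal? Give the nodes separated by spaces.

Q F U W V A D T Z K M

The last element of post-order is the root; it splits in-order into left and right subtrees.
Root Q: left subtree has 10 nodes {F, A, V, T, D, W, Z, U, K, M}, right has 0 { }.
  Root F: left subtree has 0 nodes { }, right has 9 {A, V, T, D, W, Z, U, K, M}.
    Root U: left subtree has 6 nodes {A, V, T, D, W, Z}, right has 2 {K, M}.
      Root W: left subtree has 4 nodes {A, V, T, D}, right has 1 {Z}.
        Root V: left subtree has 1 node {A}, right has 2 {T, D}.
          Root D: left subtree has 1 node {T}, right has 0 { }.
      Root K: left subtree has 0 nodes { }, right has 1 {M}.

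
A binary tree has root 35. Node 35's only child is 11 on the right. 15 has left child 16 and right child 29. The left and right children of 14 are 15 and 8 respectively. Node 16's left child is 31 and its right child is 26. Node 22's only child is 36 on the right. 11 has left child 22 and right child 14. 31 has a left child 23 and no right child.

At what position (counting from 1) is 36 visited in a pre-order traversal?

4

Pre-order visits the node, then its left subtree, then its right subtree.
Visit 35.
At 35: no left child.
At 35: go right to 11.
  Visit 11.
  At 11: go left to 22.
    Visit 22.
    At 22: no left child.
    At 22: go right to 36.
      36 is a leaf — visit 36.
  At 11: go right to 14.
    Visit 14.
    At 14: go left to 15.
      Visit 15.
      At 15: go left to 16.
        Visit 16.
        At 16: go left to 31.
          Visit 31.
          At 31: go left to 23.
            23 is a leaf — visit 23.
          At 31: no right child.
        At 16: go right to 26.
          26 is a leaf — visit 26.
      At 15: go right to 29.
        29 is a leaf — visit 29.
    At 14: go right to 8.
      8 is a leaf — visit 8.
Full pre-order sequence: 35, 11, 22, 36, 14, 15, 16, 31, 23, 26, 29, 8.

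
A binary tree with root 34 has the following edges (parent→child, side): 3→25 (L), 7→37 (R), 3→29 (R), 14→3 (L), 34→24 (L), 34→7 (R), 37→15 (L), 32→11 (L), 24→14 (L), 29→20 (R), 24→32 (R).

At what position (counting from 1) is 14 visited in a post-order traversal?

Post-order visits the left subtree, then the right subtree, then the node.
At 34: go left to 24.
  At 24: go left to 14.
    At 14: go left to 3.
      At 3: go left to 25.
        25 is a leaf — visit 25.
      At 3: go right to 29.
        At 29: no left child.
        At 29: go right to 20.
          20 is a leaf — visit 20.
        Visit 29.
      Visit 3.
    At 14: no right child.
    Visit 14.
  At 24: go right to 32.
    At 32: go left to 11.
      11 is a leaf — visit 11.
    At 32: no right child.
    Visit 32.
  Visit 24.
At 34: go right to 7.
  At 7: no left child.
  At 7: go right to 37.
    At 37: go left to 15.
      15 is a leaf — visit 15.
    At 37: no right child.
    Visit 37.
  Visit 7.
Visit 34.
Full post-order sequence: 25, 20, 29, 3, 14, 11, 32, 24, 15, 37, 7, 34.

5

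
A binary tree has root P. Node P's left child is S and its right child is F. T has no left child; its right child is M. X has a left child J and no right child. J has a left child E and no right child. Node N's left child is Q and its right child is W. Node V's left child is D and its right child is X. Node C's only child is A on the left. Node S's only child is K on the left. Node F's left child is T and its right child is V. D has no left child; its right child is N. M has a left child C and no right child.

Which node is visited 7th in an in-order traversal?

In-order visits the left subtree, then the node, then the right subtree.
At P: go left to S.
  At S: go left to K.
    K is a leaf — visit K.
  Visit S.
  At S: no right child.
Visit P.
At P: go right to F.
  At F: go left to T.
    At T: no left child.
    Visit T.
    At T: go right to M.
      At M: go left to C.
        At C: go left to A.
          A is a leaf — visit A.
        Visit C.
        At C: no right child.
      Visit M.
      At M: no right child.
  Visit F.
  At F: go right to V.
    At V: go left to D.
      At D: no left child.
      Visit D.
      At D: go right to N.
        At N: go left to Q.
          Q is a leaf — visit Q.
        Visit N.
        At N: go right to W.
          W is a leaf — visit W.
    Visit V.
    At V: go right to X.
      At X: go left to J.
        At J: go left to E.
          E is a leaf — visit E.
        Visit J.
        At J: no right child.
      Visit X.
      At X: no right child.
Full in-order sequence: K, S, P, T, A, C, M, F, D, Q, N, W, V, E, J, X.

M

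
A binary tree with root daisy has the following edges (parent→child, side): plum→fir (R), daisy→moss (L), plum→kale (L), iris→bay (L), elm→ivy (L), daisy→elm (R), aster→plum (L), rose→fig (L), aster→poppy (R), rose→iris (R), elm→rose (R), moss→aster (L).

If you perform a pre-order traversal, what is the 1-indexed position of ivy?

Pre-order visits the node, then its left subtree, then its right subtree.
Visit daisy.
At daisy: go left to moss.
  Visit moss.
  At moss: go left to aster.
    Visit aster.
    At aster: go left to plum.
      Visit plum.
      At plum: go left to kale.
        kale is a leaf — visit kale.
      At plum: go right to fir.
        fir is a leaf — visit fir.
    At aster: go right to poppy.
      poppy is a leaf — visit poppy.
  At moss: no right child.
At daisy: go right to elm.
  Visit elm.
  At elm: go left to ivy.
    ivy is a leaf — visit ivy.
  At elm: go right to rose.
    Visit rose.
    At rose: go left to fig.
      fig is a leaf — visit fig.
    At rose: go right to iris.
      Visit iris.
      At iris: go left to bay.
        bay is a leaf — visit bay.
      At iris: no right child.
Full pre-order sequence: daisy, moss, aster, plum, kale, fir, poppy, elm, ivy, rose, fig, iris, bay.

9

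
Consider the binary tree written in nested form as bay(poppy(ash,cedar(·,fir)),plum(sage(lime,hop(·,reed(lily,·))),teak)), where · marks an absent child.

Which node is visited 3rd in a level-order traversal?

plum

Level-order visits nodes level by level from the root, left to right within each level.
Level 0: bay
Level 1: poppy, plum
Level 2: ash, cedar, sage, teak
Level 3: fir, lime, hop
Level 4: reed
Level 5: lily
Full level-order sequence: bay, poppy, plum, ash, cedar, sage, teak, fir, lime, hop, reed, lily.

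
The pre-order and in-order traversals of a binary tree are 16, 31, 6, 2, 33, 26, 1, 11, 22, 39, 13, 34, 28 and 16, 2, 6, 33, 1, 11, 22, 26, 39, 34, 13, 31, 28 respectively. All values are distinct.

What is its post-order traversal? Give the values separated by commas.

2, 22, 11, 1, 34, 13, 39, 26, 33, 6, 28, 31, 16

The first element of pre-order is the root; it splits in-order into left and right subtrees.
Root 16: left subtree has 0 nodes { }, right has 12 {2, 6, 33, 1, 11, 22, 26, 39, 34, 13, 31, 28}.
  Root 31: left subtree has 10 nodes {2, 6, 33, 1, 11, 22, 26, 39, 34, 13}, right has 1 {28}.
    Root 6: left subtree has 1 node {2}, right has 8 {33, 1, 11, 22, 26, 39, 34, 13}.
      Root 33: left subtree has 0 nodes { }, right has 7 {1, 11, 22, 26, 39, 34, 13}.
        Root 26: left subtree has 3 nodes {1, 11, 22}, right has 3 {39, 34, 13}.
          Root 1: left subtree has 0 nodes { }, right has 2 {11, 22}.
            Root 11: left subtree has 0 nodes { }, right has 1 {22}.
          Root 39: left subtree has 0 nodes { }, right has 2 {34, 13}.
            Root 13: left subtree has 1 node {34}, right has 0 { }.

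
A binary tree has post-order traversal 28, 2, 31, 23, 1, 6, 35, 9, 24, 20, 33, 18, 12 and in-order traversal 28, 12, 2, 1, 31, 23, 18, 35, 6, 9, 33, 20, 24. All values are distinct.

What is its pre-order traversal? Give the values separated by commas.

The last element of post-order is the root; it splits in-order into left and right subtrees.
Root 12: left subtree has 1 node {28}, right has 11 {2, 1, 31, 23, 18, 35, 6, 9, 33, 20, 24}.
  Root 18: left subtree has 4 nodes {2, 1, 31, 23}, right has 6 {35, 6, 9, 33, 20, 24}.
    Root 1: left subtree has 1 node {2}, right has 2 {31, 23}.
      Root 23: left subtree has 1 node {31}, right has 0 { }.
    Root 33: left subtree has 3 nodes {35, 6, 9}, right has 2 {20, 24}.
      Root 9: left subtree has 2 nodes {35, 6}, right has 0 { }.
        Root 35: left subtree has 0 nodes { }, right has 1 {6}.
      Root 20: left subtree has 0 nodes { }, right has 1 {24}.

12, 28, 18, 1, 2, 23, 31, 33, 9, 35, 6, 20, 24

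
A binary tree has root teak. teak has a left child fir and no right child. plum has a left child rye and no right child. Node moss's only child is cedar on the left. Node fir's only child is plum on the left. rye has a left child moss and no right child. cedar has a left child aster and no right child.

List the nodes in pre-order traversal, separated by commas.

teak, fir, plum, rye, moss, cedar, aster

Pre-order visits the node, then its left subtree, then its right subtree.
Visit teak.
At teak: go left to fir.
  Visit fir.
  At fir: go left to plum.
    Visit plum.
    At plum: go left to rye.
      Visit rye.
      At rye: go left to moss.
        Visit moss.
        At moss: go left to cedar.
          Visit cedar.
          At cedar: go left to aster.
            aster is a leaf — visit aster.
          At cedar: no right child.
        At moss: no right child.
      At rye: no right child.
    At plum: no right child.
  At fir: no right child.
At teak: no right child.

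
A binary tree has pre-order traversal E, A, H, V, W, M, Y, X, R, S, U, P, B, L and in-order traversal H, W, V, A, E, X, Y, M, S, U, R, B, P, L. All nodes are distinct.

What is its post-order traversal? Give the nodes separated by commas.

The first element of pre-order is the root; it splits in-order into left and right subtrees.
Root E: left subtree has 4 nodes {H, W, V, A}, right has 9 {X, Y, M, S, U, R, B, P, L}.
  Root A: left subtree has 3 nodes {H, W, V}, right has 0 { }.
    Root H: left subtree has 0 nodes { }, right has 2 {W, V}.
      Root V: left subtree has 1 node {W}, right has 0 { }.
  Root M: left subtree has 2 nodes {X, Y}, right has 6 {S, U, R, B, P, L}.
    Root Y: left subtree has 1 node {X}, right has 0 { }.
    Root R: left subtree has 2 nodes {S, U}, right has 3 {B, P, L}.
      Root S: left subtree has 0 nodes { }, right has 1 {U}.
      Root P: left subtree has 1 node {B}, right has 1 {L}.

W, V, H, A, X, Y, U, S, B, L, P, R, M, E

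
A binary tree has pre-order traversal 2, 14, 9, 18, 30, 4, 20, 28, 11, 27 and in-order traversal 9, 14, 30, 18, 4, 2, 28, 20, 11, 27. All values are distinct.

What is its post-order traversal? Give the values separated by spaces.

9 30 4 18 14 28 27 11 20 2

The first element of pre-order is the root; it splits in-order into left and right subtrees.
Root 2: left subtree has 5 nodes {9, 14, 30, 18, 4}, right has 4 {28, 20, 11, 27}.
  Root 14: left subtree has 1 node {9}, right has 3 {30, 18, 4}.
    Root 18: left subtree has 1 node {30}, right has 1 {4}.
  Root 20: left subtree has 1 node {28}, right has 2 {11, 27}.
    Root 11: left subtree has 0 nodes { }, right has 1 {27}.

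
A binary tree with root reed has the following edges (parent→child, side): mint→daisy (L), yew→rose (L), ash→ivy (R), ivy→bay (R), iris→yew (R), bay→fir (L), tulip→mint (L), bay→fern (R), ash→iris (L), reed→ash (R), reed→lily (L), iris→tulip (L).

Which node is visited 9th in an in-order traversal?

In-order visits the left subtree, then the node, then the right subtree.
At reed: go left to lily.
  lily is a leaf — visit lily.
Visit reed.
At reed: go right to ash.
  At ash: go left to iris.
    At iris: go left to tulip.
      At tulip: go left to mint.
        At mint: go left to daisy.
          daisy is a leaf — visit daisy.
        Visit mint.
        At mint: no right child.
      Visit tulip.
      At tulip: no right child.
    Visit iris.
    At iris: go right to yew.
      At yew: go left to rose.
        rose is a leaf — visit rose.
      Visit yew.
      At yew: no right child.
  Visit ash.
  At ash: go right to ivy.
    At ivy: no left child.
    Visit ivy.
    At ivy: go right to bay.
      At bay: go left to fir.
        fir is a leaf — visit fir.
      Visit bay.
      At bay: go right to fern.
        fern is a leaf — visit fern.
Full in-order sequence: lily, reed, daisy, mint, tulip, iris, rose, yew, ash, ivy, fir, bay, fern.

ash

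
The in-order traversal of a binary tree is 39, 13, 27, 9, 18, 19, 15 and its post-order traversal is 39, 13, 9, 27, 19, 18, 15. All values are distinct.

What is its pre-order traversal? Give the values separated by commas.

The last element of post-order is the root; it splits in-order into left and right subtrees.
Root 15: left subtree has 6 nodes {39, 13, 27, 9, 18, 19}, right has 0 { }.
  Root 18: left subtree has 4 nodes {39, 13, 27, 9}, right has 1 {19}.
    Root 27: left subtree has 2 nodes {39, 13}, right has 1 {9}.
      Root 13: left subtree has 1 node {39}, right has 0 { }.

15, 18, 27, 13, 39, 9, 19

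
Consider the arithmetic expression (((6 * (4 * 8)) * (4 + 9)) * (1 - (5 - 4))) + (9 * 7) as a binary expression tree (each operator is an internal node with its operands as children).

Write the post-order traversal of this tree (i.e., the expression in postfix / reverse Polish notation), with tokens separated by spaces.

Post-order on an expression tree gives postfix notation: for each operator, emit left operand, right operand, then the operator.

6 4 8 * * 4 9 + * 1 5 4 - - * 9 7 * +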